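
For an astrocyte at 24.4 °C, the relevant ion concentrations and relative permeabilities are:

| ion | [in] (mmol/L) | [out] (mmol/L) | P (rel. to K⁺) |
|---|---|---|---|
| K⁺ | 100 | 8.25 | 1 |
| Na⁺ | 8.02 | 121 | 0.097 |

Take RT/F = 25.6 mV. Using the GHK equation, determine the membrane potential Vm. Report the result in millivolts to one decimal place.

Vm = 25.6 · ln[(Σ P·[cation]ₒ + Σ P·[anion]ᵢ) / (Σ P·[cation]ᵢ + Σ P·[anion]ₒ)]
Numerator = 1×8.25 + 0.097×121 = 19.99
Denominator = 1×100 + 0.097×8.02 = 100.8
Vm = 25.6 · ln(0.19833) = 25.6 × (-1.6178) = -41.42 mV

-41.4 mV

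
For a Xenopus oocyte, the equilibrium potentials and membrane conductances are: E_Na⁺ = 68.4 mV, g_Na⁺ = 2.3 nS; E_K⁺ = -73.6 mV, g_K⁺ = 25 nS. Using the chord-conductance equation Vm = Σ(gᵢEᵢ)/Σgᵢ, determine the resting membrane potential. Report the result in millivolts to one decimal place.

Σ gᵢEᵢ = 2.3·(68.4) + 25·(-73.6) = -1682.68
Σ gᵢ = 2.3 + 25 = 27.3
Vm = -1682.68 / 27.3 = -61.64 mV

-61.6 mV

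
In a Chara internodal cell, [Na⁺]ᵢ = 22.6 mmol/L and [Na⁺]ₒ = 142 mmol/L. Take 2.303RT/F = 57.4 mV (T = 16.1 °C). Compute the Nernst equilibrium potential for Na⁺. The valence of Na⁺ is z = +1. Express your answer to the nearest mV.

E = (57.4/z) · log₁₀([Na⁺]_out/[Na⁺]_in) with z = +1.
= (57.4/1) · log₁₀(142/22.6) = 57.40 · log₁₀(6.283)
= 57.40 · (0.7982) = 45.82 mV

46 mV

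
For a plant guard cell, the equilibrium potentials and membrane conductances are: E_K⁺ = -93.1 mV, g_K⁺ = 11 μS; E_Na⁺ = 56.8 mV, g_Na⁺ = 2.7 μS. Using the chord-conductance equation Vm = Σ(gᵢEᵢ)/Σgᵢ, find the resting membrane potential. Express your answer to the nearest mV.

-64 mV

Σ gᵢEᵢ = 11·(-93.1) + 2.7·(56.8) = -870.74
Σ gᵢ = 11 + 2.7 = 13.7
Vm = -870.74 / 13.7 = -63.56 mV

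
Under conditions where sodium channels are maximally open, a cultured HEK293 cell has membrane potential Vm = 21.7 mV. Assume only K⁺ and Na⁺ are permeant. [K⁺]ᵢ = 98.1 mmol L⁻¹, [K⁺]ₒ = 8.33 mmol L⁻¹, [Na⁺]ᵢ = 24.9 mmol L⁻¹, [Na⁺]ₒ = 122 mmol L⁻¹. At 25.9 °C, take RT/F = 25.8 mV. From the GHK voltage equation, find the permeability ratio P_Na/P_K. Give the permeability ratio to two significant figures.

Let α = P_Na/P_K. GHK: Vm = 25.8·ln[(Kₒ + α·Naₒ)/(Kᵢ + α·Naᵢ)].
e^(Vm/25.8) = e^(21.7/25.8) = 2.3189
So 2.3189·(Kᵢ + α·Naᵢ) = Kₒ + α·Naₒ → α = (2.3189·98.1 − 8.33) / (122.0 − 2.3189·24.9)
α = (227.5 − 8.33) / (122.0 − 57.74) = 219.2/64.26 = 3.41

3.4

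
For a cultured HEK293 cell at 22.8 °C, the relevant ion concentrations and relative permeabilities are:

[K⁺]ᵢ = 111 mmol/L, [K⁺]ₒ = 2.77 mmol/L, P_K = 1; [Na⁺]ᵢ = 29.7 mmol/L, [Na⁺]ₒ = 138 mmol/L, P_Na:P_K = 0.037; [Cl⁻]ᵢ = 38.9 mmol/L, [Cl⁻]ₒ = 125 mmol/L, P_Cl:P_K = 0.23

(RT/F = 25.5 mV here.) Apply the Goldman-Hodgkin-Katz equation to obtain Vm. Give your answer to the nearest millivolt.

Vm = 25.5 · ln[(Σ P·[cation]ₒ + Σ P·[anion]ᵢ) / (Σ P·[cation]ᵢ + Σ P·[anion]ₒ)]
Numerator = 1×2.77 + 0.037×138 + 0.23×38.9 = 16.82
Denominator = 1×111 + 0.037×29.7 + 0.23×125 = 140.8
Vm = 25.5 · ln(0.11944) = 25.5 × (-2.1249) = -54.19 mV

-54 mV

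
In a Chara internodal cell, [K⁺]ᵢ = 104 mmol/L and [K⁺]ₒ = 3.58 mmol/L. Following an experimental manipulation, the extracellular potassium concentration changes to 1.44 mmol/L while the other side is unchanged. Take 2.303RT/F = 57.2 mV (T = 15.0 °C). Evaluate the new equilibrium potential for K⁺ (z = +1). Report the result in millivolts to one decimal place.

After the shift: [K⁺]_out = 1.44, [K⁺]_in = 104 mmol/L.
E_new = (57.2/1)·log₁₀(1.44/104) = 57.20 · (-1.8587) = -106.32 mV

-106.3 mV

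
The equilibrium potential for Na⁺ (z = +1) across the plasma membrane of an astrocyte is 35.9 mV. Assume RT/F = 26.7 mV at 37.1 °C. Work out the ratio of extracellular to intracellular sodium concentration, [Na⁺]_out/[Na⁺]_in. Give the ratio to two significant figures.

ln([out]/[in]) = E·z/(26.7) = 35.9 × 1 / 26.7 = 1.3446
[out]/[in] = e^(1.3446) = 3.837

3.8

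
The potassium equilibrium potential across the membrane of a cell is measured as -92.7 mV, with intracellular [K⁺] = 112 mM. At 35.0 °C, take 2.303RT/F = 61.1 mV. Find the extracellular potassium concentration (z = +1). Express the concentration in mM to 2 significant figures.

3.4 mM

Nernst: E = (61.1/1) · log₁₀([out]/[in]), so log₁₀([out]/[in]) = -92.7 × 1 / 61.1 = -1.5172.
[out]/[in] = 10^(-1.5172) = 0.0304.
[out] = 0.0304 × 112 = 3.404 mM.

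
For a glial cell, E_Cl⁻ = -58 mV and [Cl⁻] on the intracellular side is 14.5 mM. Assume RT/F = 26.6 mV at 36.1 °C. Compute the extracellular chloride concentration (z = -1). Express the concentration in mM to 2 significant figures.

130 mM

Nernst: E = (26.6/-1) · ln([out]/[in]), so ln([out]/[in]) = -58.0 × -1 / 26.6 = 2.1805.
[out]/[in] = e^(2.1805) = 8.85.
[out] = 8.85 × 14.5 = 128.3 mM.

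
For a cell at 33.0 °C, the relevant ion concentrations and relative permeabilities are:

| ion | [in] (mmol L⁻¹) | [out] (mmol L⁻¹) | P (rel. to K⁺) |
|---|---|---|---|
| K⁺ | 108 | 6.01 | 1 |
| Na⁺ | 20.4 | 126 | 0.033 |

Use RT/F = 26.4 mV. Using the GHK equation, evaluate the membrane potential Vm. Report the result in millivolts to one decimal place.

-62.5 mV

Vm = 26.4 · ln[(Σ P·[cation]ₒ + Σ P·[anion]ᵢ) / (Σ P·[cation]ᵢ + Σ P·[anion]ₒ)]
Numerator = 1×6.01 + 0.033×126 = 10.17
Denominator = 1×108 + 0.033×20.4 = 108.7
Vm = 26.4 · ln(0.093565) = 26.4 × (-2.3691) = -62.54 mV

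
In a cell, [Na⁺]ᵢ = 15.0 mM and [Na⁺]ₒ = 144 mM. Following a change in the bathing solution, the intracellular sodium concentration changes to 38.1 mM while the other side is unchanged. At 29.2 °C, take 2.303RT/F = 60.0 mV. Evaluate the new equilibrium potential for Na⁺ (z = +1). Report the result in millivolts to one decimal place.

After the shift: [Na⁺]_out = 144, [Na⁺]_in = 38.1 mM.
E_new = (60.0/1)·log₁₀(144/38.1) = 60.00 · (0.5774) = 34.65 mV

34.6 mV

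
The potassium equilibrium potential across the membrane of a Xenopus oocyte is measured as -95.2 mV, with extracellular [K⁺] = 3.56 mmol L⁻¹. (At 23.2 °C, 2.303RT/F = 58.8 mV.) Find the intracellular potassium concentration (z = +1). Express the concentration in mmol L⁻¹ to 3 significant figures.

148 mmol L⁻¹

Nernst: E = (58.8/1) · log₁₀([out]/[in]), so log₁₀([out]/[in]) = -95.2 × 1 / 58.8 = -1.6190.
[out]/[in] = 10^(-1.6190) = 0.02404.
[in] = 3.56 / 0.02404 = 148.1 mmol L⁻¹.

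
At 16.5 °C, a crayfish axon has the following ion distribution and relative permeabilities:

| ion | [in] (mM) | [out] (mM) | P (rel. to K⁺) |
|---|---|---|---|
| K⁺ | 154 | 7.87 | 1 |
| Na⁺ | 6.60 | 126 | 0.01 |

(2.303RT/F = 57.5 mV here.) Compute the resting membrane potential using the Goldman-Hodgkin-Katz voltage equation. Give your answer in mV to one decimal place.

-70.6 mV

Vm = 57.5 · log₁₀[(Σ P·[cation]ₒ + Σ P·[anion]ᵢ) / (Σ P·[cation]ᵢ + Σ P·[anion]ₒ)]
Numerator = 1×7.87 + 0.01×126 = 9.13
Denominator = 1×154 + 0.01×6.60 = 154.1
Vm = 57.5 · log₁₀(0.05926) = 57.5 × (-1.2272) = -70.57 mV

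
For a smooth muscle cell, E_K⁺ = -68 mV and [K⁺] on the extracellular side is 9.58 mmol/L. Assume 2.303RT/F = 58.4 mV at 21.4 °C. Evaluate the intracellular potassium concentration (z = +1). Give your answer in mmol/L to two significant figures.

Nernst: E = (58.4/1) · log₁₀([out]/[in]), so log₁₀([out]/[in]) = -68.0 × 1 / 58.4 = -1.1644.
[out]/[in] = 10^(-1.1644) = 0.06849.
[in] = 9.58 / 0.06849 = 139.9 mmol/L.

140 mmol/L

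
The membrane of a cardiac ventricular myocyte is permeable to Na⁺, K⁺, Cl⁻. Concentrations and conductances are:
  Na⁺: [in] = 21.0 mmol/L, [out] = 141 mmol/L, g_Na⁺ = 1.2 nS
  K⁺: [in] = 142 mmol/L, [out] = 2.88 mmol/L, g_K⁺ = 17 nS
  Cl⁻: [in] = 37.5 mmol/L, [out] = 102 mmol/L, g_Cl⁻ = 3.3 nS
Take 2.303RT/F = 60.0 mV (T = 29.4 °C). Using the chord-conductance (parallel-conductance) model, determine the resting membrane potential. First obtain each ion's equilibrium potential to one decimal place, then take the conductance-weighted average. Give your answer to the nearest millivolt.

E_Na⁺ = (60.0/1)·log₁₀(141/21.0) = 49.6 mV
E_K⁺ = (60.0/1)·log₁₀(2.88/142) = -101.6 mV
E_Cl⁻ = (60.0/-1)·log₁₀(102/37.5) = -26.1 mV
Vm = (Σ gᵢEᵢ)/(Σ gᵢ) = (1.2·49.6 + 17·-101.6 + 3.3·-26.1) / (1.2 + 17 + 3.3)
= -1753.81 / 21.5 = -81.57 mV

-82 mV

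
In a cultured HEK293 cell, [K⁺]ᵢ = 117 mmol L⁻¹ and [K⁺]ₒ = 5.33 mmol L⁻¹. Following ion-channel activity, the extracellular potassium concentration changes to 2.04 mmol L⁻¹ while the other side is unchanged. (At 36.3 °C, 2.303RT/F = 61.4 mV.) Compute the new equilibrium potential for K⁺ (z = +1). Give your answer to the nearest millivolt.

-108 mV

After the shift: [K⁺]_out = 2.04, [K⁺]_in = 117 mmol L⁻¹.
E_new = (61.4/1)·log₁₀(2.04/117) = 61.40 · (-1.7586) = -107.98 mV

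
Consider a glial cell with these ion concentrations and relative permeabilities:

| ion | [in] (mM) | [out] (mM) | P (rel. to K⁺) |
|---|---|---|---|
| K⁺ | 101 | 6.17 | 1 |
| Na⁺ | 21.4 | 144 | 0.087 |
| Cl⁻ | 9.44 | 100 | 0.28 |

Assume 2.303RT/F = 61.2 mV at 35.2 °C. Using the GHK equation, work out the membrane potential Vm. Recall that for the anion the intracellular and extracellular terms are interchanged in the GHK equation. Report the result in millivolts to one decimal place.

Vm = 61.2 · log₁₀[(Σ P·[cation]ₒ + Σ P·[anion]ᵢ) / (Σ P·[cation]ᵢ + Σ P·[anion]ₒ)]
Numerator = 1×6.17 + 0.087×144 + 0.28×9.44 = 21.34
Denominator = 1×101 + 0.087×21.4 + 0.28×100 = 130.9
Vm = 61.2 · log₁₀(0.16308) = 61.2 × (-0.7876) = -48.20 mV

-48.2 mV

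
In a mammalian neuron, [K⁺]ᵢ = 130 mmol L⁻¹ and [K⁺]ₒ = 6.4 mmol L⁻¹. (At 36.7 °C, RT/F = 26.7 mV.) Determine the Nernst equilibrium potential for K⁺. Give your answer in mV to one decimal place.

-80.4 mV

E = (26.7/z) · ln([K⁺]_out/[K⁺]_in) with z = +1.
= (26.7/1) · ln(6.4/130) = 26.70 · ln(0.04923)
= 26.70 · (-3.0112) = -80.40 mV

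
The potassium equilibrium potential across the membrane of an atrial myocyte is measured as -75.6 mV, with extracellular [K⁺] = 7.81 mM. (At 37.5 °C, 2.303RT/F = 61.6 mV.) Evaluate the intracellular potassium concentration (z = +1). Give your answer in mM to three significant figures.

Nernst: E = (61.6/1) · log₁₀([out]/[in]), so log₁₀([out]/[in]) = -75.6 × 1 / 61.6 = -1.2273.
[out]/[in] = 10^(-1.2273) = 0.05926.
[in] = 7.81 / 0.05926 = 131.8 mM.

132 mM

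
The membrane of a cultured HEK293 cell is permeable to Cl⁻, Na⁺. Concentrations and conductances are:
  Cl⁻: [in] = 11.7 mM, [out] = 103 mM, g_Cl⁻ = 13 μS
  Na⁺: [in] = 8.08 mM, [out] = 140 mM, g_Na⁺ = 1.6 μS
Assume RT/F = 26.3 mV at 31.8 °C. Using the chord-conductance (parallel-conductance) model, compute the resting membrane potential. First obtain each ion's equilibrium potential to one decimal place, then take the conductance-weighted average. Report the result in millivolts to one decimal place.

-42.7 mV

E_Cl⁻ = (26.3/-1)·ln(103/11.7) = -57.2 mV
E_Na⁺ = (26.3/1)·ln(140/8.08) = 75.0 mV
Vm = (Σ gᵢEᵢ)/(Σ gᵢ) = (13·-57.2 + 1.6·75.0) / (13 + 1.6)
= -623.60 / 14.6 = -42.71 mV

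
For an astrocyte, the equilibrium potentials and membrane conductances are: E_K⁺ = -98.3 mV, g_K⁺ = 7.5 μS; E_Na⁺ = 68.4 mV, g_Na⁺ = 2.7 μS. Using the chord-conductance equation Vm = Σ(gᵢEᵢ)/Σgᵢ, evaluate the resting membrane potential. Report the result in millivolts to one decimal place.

Σ gᵢEᵢ = 7.5·(-98.3) + 2.7·(68.4) = -552.57
Σ gᵢ = 7.5 + 2.7 = 10.2
Vm = -552.57 / 10.2 = -54.17 mV

-54.2 mV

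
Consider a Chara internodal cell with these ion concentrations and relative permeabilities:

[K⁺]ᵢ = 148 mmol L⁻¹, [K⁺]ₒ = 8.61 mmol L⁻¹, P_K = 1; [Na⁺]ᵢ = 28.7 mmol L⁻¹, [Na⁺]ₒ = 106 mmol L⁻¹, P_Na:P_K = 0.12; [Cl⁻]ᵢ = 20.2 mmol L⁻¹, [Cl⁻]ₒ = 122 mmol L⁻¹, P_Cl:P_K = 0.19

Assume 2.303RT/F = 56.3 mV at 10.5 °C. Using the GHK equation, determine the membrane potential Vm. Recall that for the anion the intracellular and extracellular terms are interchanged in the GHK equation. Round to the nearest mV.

Vm = 56.3 · log₁₀[(Σ P·[cation]ₒ + Σ P·[anion]ᵢ) / (Σ P·[cation]ᵢ + Σ P·[anion]ₒ)]
Numerator = 1×8.61 + 0.12×106 + 0.19×20.2 = 25.17
Denominator = 1×148 + 0.12×28.7 + 0.19×122 = 174.6
Vm = 56.3 · log₁₀(0.14413) = 56.3 × (-0.8413) = -47.36 mV

-47 mV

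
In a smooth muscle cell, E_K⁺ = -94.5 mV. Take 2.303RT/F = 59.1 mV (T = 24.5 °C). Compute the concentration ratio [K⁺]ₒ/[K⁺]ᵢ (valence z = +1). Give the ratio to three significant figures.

log₁₀([out]/[in]) = E·z/(59.1) = -94.5 × 1 / 59.1 = -1.5990
[out]/[in] = 10^(-1.5990) = 0.02518

0.0252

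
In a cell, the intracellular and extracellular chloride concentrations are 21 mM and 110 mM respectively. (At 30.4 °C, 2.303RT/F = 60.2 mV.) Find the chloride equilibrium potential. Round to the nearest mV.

E = (60.2/z) · log₁₀([Cl⁻]_out/[Cl⁻]_in) with z = -1.
For an anion, dividing by z = -1 reverses the sign.
= (60.2/-1) · log₁₀(110/21) = -60.20 · log₁₀(5.238)
= -60.20 · (0.7192) = -43.29 mV

-43 mV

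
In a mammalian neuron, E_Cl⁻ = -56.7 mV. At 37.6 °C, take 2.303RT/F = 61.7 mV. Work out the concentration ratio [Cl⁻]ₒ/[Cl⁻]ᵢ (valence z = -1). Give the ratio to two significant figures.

log₁₀([out]/[in]) = E·z/(61.7) = -56.7 × -1 / 61.7 = 0.9190
[out]/[in] = 10^(0.9190) = 8.298

8.3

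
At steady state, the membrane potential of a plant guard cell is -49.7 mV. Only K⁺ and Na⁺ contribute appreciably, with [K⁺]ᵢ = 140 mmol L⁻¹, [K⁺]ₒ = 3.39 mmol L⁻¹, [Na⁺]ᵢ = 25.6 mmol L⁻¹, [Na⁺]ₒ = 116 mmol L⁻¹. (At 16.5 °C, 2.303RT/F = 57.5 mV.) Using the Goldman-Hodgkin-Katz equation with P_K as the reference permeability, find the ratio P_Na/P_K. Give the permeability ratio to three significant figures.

0.140

Let α = P_Na/P_K. GHK: Vm = 57.5·log₁₀[(Kₒ + α·Naₒ)/(Kᵢ + α·Naᵢ)].
10^(Vm/57.5) = 10^(-49.7/57.5) = 0.13666
So 0.13666·(Kᵢ + α·Naᵢ) = Kₒ + α·Naₒ → α = (0.13666·140.0 − 3.39) / (116.0 − 0.13666·25.6)
α = (19.13 − 3.39) / (116.0 − 3.499) = 15.74/112.5 = 0.1399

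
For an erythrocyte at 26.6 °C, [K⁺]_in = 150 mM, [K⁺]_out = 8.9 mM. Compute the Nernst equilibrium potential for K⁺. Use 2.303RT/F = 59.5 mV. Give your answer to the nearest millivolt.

-73 mV

E = (59.5/z) · log₁₀([K⁺]_out/[K⁺]_in) with z = +1.
= (59.5/1) · log₁₀(8.9/150) = 59.50 · log₁₀(0.05933)
= 59.50 · (-1.2267) = -72.99 mV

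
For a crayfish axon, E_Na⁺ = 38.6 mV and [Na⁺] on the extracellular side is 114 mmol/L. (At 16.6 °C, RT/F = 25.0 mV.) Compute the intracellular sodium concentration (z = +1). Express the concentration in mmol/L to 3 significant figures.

Nernst: E = (25.0/1) · ln([out]/[in]), so ln([out]/[in]) = 38.6 × 1 / 25.0 = 1.5440.
[out]/[in] = e^(1.5440) = 4.683.
[in] = 114 / 4.683 = 24.34 mmol/L.

24.3 mmol/L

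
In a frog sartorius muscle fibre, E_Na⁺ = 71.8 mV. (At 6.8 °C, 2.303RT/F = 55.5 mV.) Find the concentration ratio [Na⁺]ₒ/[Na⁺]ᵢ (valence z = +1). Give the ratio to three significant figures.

19.7

log₁₀([out]/[in]) = E·z/(55.5) = 71.8 × 1 / 55.5 = 1.2937
[out]/[in] = 10^(1.2937) = 19.66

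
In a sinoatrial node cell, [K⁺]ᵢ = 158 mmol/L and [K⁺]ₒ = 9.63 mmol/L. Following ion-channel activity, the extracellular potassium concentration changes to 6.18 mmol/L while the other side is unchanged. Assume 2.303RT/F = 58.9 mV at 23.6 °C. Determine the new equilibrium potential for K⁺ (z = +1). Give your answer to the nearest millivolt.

-83 mV

After the shift: [K⁺]_out = 6.18, [K⁺]_in = 158 mmol/L.
E_new = (58.9/1)·log₁₀(6.18/158) = 58.90 · (-1.4077) = -82.91 mV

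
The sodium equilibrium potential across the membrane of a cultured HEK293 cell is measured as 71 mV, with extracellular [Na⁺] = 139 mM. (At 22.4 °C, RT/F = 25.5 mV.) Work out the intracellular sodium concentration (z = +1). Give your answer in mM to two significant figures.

Nernst: E = (25.5/1) · ln([out]/[in]), so ln([out]/[in]) = 71.0 × 1 / 25.5 = 2.7843.
[out]/[in] = e^(2.7843) = 16.19.
[in] = 139 / 16.19 = 8.586 mM.

8.6 mM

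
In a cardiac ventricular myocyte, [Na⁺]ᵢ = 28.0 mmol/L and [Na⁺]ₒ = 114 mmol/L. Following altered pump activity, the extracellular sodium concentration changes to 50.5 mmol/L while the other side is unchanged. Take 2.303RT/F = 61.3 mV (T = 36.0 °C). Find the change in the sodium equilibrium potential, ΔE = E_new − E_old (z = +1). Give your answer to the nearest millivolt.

-22 mV

E_old = (61.3/1)·log₁₀(114/28.0) = 37.38 mV
E_new = (61.3/1)·log₁₀(50.5/28.0) = 15.70 mV
ΔE = 15.70 − (37.38) = -21.68 mV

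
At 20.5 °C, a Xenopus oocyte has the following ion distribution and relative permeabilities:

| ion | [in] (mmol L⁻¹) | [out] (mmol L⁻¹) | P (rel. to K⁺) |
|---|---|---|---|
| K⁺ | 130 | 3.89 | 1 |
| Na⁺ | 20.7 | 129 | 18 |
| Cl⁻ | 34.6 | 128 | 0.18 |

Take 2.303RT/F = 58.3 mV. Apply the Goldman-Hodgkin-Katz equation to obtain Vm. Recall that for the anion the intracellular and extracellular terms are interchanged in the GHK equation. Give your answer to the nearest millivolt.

38 mV

Vm = 58.3 · log₁₀[(Σ P·[cation]ₒ + Σ P·[anion]ᵢ) / (Σ P·[cation]ᵢ + Σ P·[anion]ₒ)]
Numerator = 1×3.89 + 18×129 + 0.18×34.6 = 2332
Denominator = 1×130 + 18×20.7 + 0.18×128 = 525.6
Vm = 58.3 · log₁₀(4.4367) = 58.3 × (0.6471) = 37.72 mV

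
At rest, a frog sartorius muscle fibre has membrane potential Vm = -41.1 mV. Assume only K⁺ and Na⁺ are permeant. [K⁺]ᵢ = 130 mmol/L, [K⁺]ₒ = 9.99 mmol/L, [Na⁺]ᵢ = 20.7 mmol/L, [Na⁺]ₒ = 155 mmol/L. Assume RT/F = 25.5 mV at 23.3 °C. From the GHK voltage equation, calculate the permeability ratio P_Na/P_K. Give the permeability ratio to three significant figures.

0.106

Let α = P_Na/P_K. GHK: Vm = 25.5·ln[(Kₒ + α·Naₒ)/(Kᵢ + α·Naᵢ)].
e^(Vm/25.5) = e^(-41.1/25.5) = 0.19954
So 0.19954·(Kᵢ + α·Naᵢ) = Kₒ + α·Naₒ → α = (0.19954·130.0 − 9.99) / (155.0 − 0.19954·20.7)
α = (25.94 − 9.99) / (155.0 − 4.13) = 15.95/150.9 = 0.1057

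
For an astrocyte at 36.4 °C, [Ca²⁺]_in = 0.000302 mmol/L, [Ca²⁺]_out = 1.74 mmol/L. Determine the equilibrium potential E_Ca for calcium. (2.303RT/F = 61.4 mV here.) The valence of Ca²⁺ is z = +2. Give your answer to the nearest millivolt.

115 mV

E = (61.4/z) · log₁₀([Ca²⁺]_out/[Ca²⁺]_in) with z = +2.
= (61.4/2) · log₁₀(1.74/0.000302) = 30.70 · log₁₀(5762)
= 30.70 · (3.7605) = 115.45 mV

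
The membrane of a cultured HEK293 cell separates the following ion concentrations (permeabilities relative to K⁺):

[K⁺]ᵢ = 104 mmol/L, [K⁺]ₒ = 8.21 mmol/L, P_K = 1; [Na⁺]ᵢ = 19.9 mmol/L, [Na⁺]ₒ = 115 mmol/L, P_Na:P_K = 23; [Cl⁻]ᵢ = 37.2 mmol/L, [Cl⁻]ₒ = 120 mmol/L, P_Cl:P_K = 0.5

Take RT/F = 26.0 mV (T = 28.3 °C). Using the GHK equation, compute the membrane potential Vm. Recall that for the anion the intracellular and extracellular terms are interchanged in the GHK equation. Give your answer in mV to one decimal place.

Vm = 26.0 · ln[(Σ P·[cation]ₒ + Σ P·[anion]ᵢ) / (Σ P·[cation]ᵢ + Σ P·[anion]ₒ)]
Numerator = 1×8.21 + 23×115 + 0.5×37.2 = 2672
Denominator = 1×104 + 23×19.9 + 0.5×120 = 621.7
Vm = 26.0 · ln(4.2976) = 26.0 × (1.4581) = 37.91 mV

37.9 mV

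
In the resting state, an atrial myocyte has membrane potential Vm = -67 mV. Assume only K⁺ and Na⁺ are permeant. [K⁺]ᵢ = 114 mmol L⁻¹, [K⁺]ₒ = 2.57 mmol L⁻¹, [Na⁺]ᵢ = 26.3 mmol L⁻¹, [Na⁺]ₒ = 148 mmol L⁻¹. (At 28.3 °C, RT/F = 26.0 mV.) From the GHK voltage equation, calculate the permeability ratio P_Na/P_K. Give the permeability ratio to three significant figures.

Let α = P_Na/P_K. GHK: Vm = 26.0·ln[(Kₒ + α·Naₒ)/(Kᵢ + α·Naᵢ)].
e^(Vm/26.0) = e^(-67.0/26.0) = 0.076008
So 0.076008·(Kᵢ + α·Naᵢ) = Kₒ + α·Naₒ → α = (0.076008·114.0 − 2.57) / (148.0 − 0.076008·26.3)
α = (8.665 − 2.57) / (148.0 − 1.999) = 6.095/146 = 0.04175

0.0417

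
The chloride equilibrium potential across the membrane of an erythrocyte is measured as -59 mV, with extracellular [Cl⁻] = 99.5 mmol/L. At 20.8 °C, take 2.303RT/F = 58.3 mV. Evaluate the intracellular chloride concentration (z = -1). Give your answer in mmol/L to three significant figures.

Nernst: E = (58.3/-1) · log₁₀([out]/[in]), so log₁₀([out]/[in]) = -59.0 × -1 / 58.3 = 1.0120.
[out]/[in] = 10^(1.0120) = 10.28.
[in] = 99.5 / 10.28 = 9.679 mmol/L.

9.68 mmol/L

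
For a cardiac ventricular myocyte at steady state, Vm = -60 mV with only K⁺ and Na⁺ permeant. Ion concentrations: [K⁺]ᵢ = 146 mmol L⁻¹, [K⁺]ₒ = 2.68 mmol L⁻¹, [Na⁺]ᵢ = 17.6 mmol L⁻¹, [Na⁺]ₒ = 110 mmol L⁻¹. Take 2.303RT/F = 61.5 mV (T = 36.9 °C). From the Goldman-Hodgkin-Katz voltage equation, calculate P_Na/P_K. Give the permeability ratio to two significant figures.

0.12

Let α = P_Na/P_K. GHK: Vm = 61.5·log₁₀[(Kₒ + α·Naₒ)/(Kᵢ + α·Naᵢ)].
10^(Vm/61.5) = 10^(-60.0/61.5) = 0.10578
So 0.10578·(Kᵢ + α·Naᵢ) = Kₒ + α·Naₒ → α = (0.10578·146.0 − 2.68) / (110.0 − 0.10578·17.6)
α = (15.44 − 2.68) / (110.0 − 1.862) = 12.76/108.1 = 0.118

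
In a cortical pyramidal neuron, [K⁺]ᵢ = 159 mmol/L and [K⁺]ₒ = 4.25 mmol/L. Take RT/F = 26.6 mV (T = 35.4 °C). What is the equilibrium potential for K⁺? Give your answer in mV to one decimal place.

-96.3 mV

E = (26.6/z) · ln([K⁺]_out/[K⁺]_in) with z = +1.
= (26.6/1) · ln(4.25/159) = 26.60 · ln(0.02673)
= 26.60 · (-3.6220) = -96.34 mV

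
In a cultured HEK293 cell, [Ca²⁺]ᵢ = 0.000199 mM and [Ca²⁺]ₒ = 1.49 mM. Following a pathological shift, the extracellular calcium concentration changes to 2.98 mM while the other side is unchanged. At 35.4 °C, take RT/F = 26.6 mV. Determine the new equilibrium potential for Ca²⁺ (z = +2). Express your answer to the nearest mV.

128 mV

After the shift: [Ca²⁺]_out = 2.98, [Ca²⁺]_in = 0.000199 mM.
E_new = (26.6/2)·ln(2.98/0.000199) = 13.30 · (9.6141) = 127.87 mV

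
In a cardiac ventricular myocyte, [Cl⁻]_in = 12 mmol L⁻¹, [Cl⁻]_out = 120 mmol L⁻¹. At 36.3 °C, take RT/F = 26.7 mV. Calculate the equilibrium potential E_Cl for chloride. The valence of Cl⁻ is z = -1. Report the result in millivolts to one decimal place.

E = (26.7/z) · ln([Cl⁻]_out/[Cl⁻]_in) with z = -1.
For an anion, dividing by z = -1 reverses the sign.
= (26.7/-1) · ln(120/12) = -26.70 · ln(10)
= -26.70 · (2.3026) = -61.48 mV

-61.5 mV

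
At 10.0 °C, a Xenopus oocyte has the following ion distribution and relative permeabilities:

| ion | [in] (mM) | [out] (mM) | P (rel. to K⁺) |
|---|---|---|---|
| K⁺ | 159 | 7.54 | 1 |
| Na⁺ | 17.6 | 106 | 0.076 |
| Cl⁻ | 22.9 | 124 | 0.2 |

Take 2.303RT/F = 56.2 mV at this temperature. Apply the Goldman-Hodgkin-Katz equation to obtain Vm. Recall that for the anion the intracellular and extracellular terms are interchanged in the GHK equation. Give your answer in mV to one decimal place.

-54.1 mV

Vm = 56.2 · log₁₀[(Σ P·[cation]ₒ + Σ P·[anion]ᵢ) / (Σ P·[cation]ᵢ + Σ P·[anion]ₒ)]
Numerator = 1×7.54 + 0.076×106 + 0.2×22.9 = 20.18
Denominator = 1×159 + 0.076×17.6 + 0.2×124 = 185.1
Vm = 56.2 · log₁₀(0.10898) = 56.2 × (-0.9627) = -54.10 mV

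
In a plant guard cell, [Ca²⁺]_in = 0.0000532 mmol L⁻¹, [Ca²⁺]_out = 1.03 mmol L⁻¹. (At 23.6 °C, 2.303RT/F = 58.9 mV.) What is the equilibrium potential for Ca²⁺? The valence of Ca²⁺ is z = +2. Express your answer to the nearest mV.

E = (58.9/z) · log₁₀([Ca²⁺]_out/[Ca²⁺]_in) with z = +2.
= (58.9/2) · log₁₀(1.03/0.0000532) = 29.45 · log₁₀(1.936e+04)
= 29.45 · (4.2869) = 126.25 mV

126 mV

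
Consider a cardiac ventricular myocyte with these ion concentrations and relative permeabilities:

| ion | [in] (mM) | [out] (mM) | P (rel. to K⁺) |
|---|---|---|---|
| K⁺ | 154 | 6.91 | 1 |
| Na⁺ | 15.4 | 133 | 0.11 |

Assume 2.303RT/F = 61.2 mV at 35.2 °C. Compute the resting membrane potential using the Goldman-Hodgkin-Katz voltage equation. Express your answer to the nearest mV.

-53 mV

Vm = 61.2 · log₁₀[(Σ P·[cation]ₒ + Σ P·[anion]ᵢ) / (Σ P·[cation]ᵢ + Σ P·[anion]ₒ)]
Numerator = 1×6.91 + 0.11×133 = 21.54
Denominator = 1×154 + 0.11×15.4 = 155.7
Vm = 61.2 · log₁₀(0.13835) = 61.2 × (-0.8590) = -52.57 mV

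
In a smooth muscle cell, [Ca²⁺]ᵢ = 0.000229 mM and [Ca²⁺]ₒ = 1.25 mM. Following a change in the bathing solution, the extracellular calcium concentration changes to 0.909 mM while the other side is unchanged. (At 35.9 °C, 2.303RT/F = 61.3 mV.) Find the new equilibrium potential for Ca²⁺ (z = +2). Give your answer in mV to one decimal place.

110.3 mV

After the shift: [Ca²⁺]_out = 0.909, [Ca²⁺]_in = 0.000229 mM.
E_new = (61.3/2)·log₁₀(0.909/0.000229) = 30.65 · (3.5987) = 110.30 mV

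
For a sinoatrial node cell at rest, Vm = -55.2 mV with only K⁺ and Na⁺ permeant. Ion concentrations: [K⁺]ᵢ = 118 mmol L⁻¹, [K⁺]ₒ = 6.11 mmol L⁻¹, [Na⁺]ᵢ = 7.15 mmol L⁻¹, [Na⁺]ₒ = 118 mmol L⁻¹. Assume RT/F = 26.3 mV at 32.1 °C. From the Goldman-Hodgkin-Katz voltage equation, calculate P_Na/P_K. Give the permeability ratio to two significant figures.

0.071

Let α = P_Na/P_K. GHK: Vm = 26.3·ln[(Kₒ + α·Naₒ)/(Kᵢ + α·Naᵢ)].
e^(Vm/26.3) = e^(-55.2/26.3) = 0.1226
So 0.1226·(Kᵢ + α·Naᵢ) = Kₒ + α·Naₒ → α = (0.1226·118.0 − 6.11) / (118.0 − 0.1226·7.15)
α = (14.47 − 6.11) / (118.0 − 0.8766) = 8.356/117.1 = 0.07135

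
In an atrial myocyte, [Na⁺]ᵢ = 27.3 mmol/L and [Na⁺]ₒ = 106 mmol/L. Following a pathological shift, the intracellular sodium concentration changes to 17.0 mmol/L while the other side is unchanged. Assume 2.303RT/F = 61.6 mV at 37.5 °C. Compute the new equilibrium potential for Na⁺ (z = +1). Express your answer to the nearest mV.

After the shift: [Na⁺]_out = 106, [Na⁺]_in = 17.0 mmol/L.
E_new = (61.6/1)·log₁₀(106/17.0) = 61.60 · (0.7949) = 48.96 mV

49 mV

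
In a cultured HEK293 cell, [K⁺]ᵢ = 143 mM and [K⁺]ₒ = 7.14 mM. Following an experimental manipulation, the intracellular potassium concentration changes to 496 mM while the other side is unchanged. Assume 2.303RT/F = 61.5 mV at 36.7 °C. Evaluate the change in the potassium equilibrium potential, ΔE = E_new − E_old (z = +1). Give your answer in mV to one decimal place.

E_old = (61.5/1)·log₁₀(7.14/143) = -80.05 mV
E_new = (61.5/1)·log₁₀(7.14/496) = -113.27 mV
ΔE = -113.27 − (-80.05) = -33.22 mV

-33.2 mV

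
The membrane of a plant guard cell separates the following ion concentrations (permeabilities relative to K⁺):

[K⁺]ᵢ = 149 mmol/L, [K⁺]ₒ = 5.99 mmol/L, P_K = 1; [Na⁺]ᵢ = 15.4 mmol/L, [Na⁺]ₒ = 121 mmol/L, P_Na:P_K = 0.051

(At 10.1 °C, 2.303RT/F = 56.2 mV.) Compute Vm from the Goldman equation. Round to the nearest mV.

Vm = 56.2 · log₁₀[(Σ P·[cation]ₒ + Σ P·[anion]ᵢ) / (Σ P·[cation]ᵢ + Σ P·[anion]ₒ)]
Numerator = 1×5.99 + 0.051×121 = 12.16
Denominator = 1×149 + 0.051×15.4 = 149.8
Vm = 56.2 · log₁₀(0.081189) = 56.2 × (-1.0905) = -61.29 mV

-61 mV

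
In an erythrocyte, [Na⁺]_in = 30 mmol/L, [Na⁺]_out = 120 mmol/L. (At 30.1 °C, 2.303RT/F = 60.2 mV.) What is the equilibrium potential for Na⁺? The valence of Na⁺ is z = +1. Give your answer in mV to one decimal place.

36.2 mV

E = (60.2/z) · log₁₀([Na⁺]_out/[Na⁺]_in) with z = +1.
= (60.2/1) · log₁₀(120/30) = 60.20 · log₁₀(4)
= 60.20 · (0.6021) = 36.24 mV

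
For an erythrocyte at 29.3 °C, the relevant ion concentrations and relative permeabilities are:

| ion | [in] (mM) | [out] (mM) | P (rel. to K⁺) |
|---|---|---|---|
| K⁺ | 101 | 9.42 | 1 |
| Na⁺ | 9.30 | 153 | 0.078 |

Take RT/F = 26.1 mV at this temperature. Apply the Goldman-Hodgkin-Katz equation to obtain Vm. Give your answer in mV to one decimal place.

Vm = 26.1 · ln[(Σ P·[cation]ₒ + Σ P·[anion]ᵢ) / (Σ P·[cation]ᵢ + Σ P·[anion]ₒ)]
Numerator = 1×9.42 + 0.078×153 = 21.35
Denominator = 1×101 + 0.078×9.30 = 101.7
Vm = 26.1 · ln(0.20992) = 26.1 × (-1.5610) = -40.74 mV

-40.7 mV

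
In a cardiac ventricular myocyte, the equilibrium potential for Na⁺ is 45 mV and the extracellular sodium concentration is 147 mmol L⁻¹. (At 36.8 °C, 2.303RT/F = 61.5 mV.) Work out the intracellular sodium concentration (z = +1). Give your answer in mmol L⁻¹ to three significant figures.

Nernst: E = (61.5/1) · log₁₀([out]/[in]), so log₁₀([out]/[in]) = 45.0 × 1 / 61.5 = 0.7317.
[out]/[in] = 10^(0.7317) = 5.391.
[in] = 147 / 5.391 = 27.27 mmol L⁻¹.

27.3 mmol L⁻¹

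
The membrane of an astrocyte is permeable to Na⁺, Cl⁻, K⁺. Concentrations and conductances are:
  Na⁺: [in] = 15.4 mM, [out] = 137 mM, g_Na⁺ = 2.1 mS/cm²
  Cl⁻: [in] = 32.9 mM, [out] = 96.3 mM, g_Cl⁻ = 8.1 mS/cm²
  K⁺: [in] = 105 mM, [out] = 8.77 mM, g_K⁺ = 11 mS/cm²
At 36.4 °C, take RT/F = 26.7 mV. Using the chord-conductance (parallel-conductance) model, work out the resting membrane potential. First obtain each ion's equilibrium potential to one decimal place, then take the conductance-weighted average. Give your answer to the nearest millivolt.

-40 mV

E_Na⁺ = (26.7/1)·ln(137/15.4) = 58.4 mV
E_Cl⁻ = (26.7/-1)·ln(96.3/32.9) = -28.7 mV
E_K⁺ = (26.7/1)·ln(8.77/105) = -66.3 mV
Vm = (Σ gᵢEᵢ)/(Σ gᵢ) = (2.1·58.4 + 8.1·-28.7 + 11·-66.3) / (2.1 + 8.1 + 11)
= -839.13 / 21.2 = -39.58 mV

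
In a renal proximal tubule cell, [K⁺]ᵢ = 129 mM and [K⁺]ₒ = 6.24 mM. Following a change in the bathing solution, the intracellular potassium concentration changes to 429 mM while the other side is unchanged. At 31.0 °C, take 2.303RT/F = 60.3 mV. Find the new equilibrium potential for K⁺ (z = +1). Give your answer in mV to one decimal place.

After the shift: [K⁺]_out = 6.24, [K⁺]_in = 429 mM.
E_new = (60.3/1)·log₁₀(6.24/429) = 60.30 · (-1.8373) = -110.79 mV

-110.8 mV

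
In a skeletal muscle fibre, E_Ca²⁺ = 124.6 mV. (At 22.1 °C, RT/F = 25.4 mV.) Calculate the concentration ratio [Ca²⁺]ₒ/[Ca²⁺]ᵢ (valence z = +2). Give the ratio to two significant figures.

18000

ln([out]/[in]) = E·z/(25.4) = 124.6 × 2 / 25.4 = 9.8110
[out]/[in] = e^(9.8110) = 1.823e+04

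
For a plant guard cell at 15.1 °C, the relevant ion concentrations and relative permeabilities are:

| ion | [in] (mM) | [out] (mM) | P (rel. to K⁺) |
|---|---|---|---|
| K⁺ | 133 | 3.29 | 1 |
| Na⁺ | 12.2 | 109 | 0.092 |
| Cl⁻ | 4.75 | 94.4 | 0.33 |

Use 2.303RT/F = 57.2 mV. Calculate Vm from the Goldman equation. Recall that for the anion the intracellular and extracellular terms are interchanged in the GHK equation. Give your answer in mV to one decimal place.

-59.8 mV

Vm = 57.2 · log₁₀[(Σ P·[cation]ₒ + Σ P·[anion]ᵢ) / (Σ P·[cation]ᵢ + Σ P·[anion]ₒ)]
Numerator = 1×3.29 + 0.092×109 + 0.33×4.75 = 14.89
Denominator = 1×133 + 0.092×12.2 + 0.33×94.4 = 165.3
Vm = 57.2 · log₁₀(0.090065) = 57.2 × (-1.0454) = -59.80 mV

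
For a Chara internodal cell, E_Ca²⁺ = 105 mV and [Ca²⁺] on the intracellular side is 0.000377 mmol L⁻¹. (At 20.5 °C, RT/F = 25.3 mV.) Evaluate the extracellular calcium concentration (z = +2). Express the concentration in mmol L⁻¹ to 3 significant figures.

Nernst: E = (25.3/2) · ln([out]/[in]), so ln([out]/[in]) = 105.0 × 2 / 25.3 = 8.3004.
[out]/[in] = e^(8.3004) = 4025.
[out] = 4025 × 0.000377 = 1.518 mmol L⁻¹.

1.52 mmol L⁻¹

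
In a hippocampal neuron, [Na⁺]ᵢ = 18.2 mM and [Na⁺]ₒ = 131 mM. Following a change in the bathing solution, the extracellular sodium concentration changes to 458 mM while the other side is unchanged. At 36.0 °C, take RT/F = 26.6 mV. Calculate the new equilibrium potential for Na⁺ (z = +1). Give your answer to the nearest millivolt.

After the shift: [Na⁺]_out = 458, [Na⁺]_in = 18.2 mM.
E_new = (26.6/1)·ln(458/18.2) = 26.60 · (3.2254) = 85.80 mV

86 mV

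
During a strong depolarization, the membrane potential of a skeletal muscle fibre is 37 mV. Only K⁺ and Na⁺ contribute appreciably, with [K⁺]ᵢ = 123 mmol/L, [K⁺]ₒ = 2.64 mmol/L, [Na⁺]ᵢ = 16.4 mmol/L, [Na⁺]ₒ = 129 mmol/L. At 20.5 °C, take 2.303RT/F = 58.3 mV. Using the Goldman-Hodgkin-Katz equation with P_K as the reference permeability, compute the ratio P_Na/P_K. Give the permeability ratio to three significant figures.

9.05

Let α = P_Na/P_K. GHK: Vm = 58.3·log₁₀[(Kₒ + α·Naₒ)/(Kᵢ + α·Naᵢ)].
10^(Vm/58.3) = 10^(37.0/58.3) = 4.3117
So 4.3117·(Kᵢ + α·Naᵢ) = Kₒ + α·Naₒ → α = (4.3117·123.0 − 2.64) / (129.0 − 4.3117·16.4)
α = (530.3 − 2.64) / (129.0 − 70.71) = 527.7/58.29 = 9.053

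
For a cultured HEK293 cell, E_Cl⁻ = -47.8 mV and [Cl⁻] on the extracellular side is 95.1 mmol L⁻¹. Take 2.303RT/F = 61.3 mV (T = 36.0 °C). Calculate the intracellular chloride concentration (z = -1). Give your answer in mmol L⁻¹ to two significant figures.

Nernst: E = (61.3/-1) · log₁₀([out]/[in]), so log₁₀([out]/[in]) = -47.8 × -1 / 61.3 = 0.7798.
[out]/[in] = 10^(0.7798) = 6.022.
[in] = 95.1 / 6.022 = 15.79 mmol L⁻¹.

16 mmol L⁻¹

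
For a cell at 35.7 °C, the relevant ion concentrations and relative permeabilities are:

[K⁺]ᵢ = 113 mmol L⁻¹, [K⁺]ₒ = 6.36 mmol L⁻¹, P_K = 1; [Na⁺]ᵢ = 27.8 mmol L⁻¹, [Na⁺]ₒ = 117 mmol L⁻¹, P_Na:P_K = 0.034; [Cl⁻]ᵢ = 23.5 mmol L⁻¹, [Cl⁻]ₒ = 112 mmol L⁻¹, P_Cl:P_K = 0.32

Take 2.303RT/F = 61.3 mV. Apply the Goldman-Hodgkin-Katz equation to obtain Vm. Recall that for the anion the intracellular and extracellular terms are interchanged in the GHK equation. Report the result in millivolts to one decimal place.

Vm = 61.3 · log₁₀[(Σ P·[cation]ₒ + Σ P·[anion]ᵢ) / (Σ P·[cation]ᵢ + Σ P·[anion]ₒ)]
Numerator = 1×6.36 + 0.034×117 + 0.32×23.5 = 17.86
Denominator = 1×113 + 0.034×27.8 + 0.32×112 = 149.8
Vm = 61.3 · log₁₀(0.11922) = 61.3 × (-0.9236) = -56.62 mV

-56.6 mV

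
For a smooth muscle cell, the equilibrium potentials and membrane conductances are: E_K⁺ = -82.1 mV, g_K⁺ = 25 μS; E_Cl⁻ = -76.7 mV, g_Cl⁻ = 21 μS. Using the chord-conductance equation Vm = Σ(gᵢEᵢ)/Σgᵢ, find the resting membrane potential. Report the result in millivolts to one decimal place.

Σ gᵢEᵢ = 25·(-82.1) + 21·(-76.7) = -3663.20
Σ gᵢ = 25 + 21 = 46
Vm = -3663.20 / 46 = -79.63 mV

-79.6 mV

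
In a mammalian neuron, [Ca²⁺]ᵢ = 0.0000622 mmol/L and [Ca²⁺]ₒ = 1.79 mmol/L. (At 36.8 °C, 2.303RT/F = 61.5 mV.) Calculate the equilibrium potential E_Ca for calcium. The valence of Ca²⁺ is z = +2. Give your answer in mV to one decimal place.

137.1 mV

E = (61.5/z) · log₁₀([Ca²⁺]_out/[Ca²⁺]_in) with z = +2.
= (61.5/2) · log₁₀(1.79/0.0000622) = 30.75 · log₁₀(2.878e+04)
= 30.75 · (4.4591) = 137.12 mV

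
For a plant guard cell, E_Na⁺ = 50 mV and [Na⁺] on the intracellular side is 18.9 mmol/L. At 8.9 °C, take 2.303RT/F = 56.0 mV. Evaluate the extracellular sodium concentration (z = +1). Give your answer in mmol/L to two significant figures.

150 mmol/L

Nernst: E = (56.0/1) · log₁₀([out]/[in]), so log₁₀([out]/[in]) = 50.0 × 1 / 56.0 = 0.8929.
[out]/[in] = 10^(0.8929) = 7.814.
[out] = 7.814 × 18.9 = 147.7 mmol/L.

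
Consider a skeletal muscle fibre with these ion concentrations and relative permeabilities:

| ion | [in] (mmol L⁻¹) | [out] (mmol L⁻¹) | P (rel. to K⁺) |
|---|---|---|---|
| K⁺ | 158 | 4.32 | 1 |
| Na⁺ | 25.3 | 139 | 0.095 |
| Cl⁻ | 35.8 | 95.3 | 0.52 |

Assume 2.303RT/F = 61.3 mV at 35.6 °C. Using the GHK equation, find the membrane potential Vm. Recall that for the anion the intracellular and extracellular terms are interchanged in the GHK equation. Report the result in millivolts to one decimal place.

-46.8 mV

Vm = 61.3 · log₁₀[(Σ P·[cation]ₒ + Σ P·[anion]ᵢ) / (Σ P·[cation]ᵢ + Σ P·[anion]ₒ)]
Numerator = 1×4.32 + 0.095×139 + 0.52×35.8 = 36.14
Denominator = 1×158 + 0.095×25.3 + 0.52×95.3 = 210
Vm = 61.3 · log₁₀(0.17213) = 61.3 × (-0.7641) = -46.84 mV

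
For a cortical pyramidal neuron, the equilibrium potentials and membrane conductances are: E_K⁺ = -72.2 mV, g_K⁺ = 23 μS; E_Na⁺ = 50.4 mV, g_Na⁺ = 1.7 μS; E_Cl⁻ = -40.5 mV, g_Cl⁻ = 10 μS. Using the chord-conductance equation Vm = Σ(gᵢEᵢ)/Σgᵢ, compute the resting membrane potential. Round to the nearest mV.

-57 mV

Σ gᵢEᵢ = 23·(-72.2) + 1.7·(50.4) + 10·(-40.5) = -1979.92
Σ gᵢ = 23 + 1.7 + 10 = 34.7
Vm = -1979.92 / 34.7 = -57.06 mV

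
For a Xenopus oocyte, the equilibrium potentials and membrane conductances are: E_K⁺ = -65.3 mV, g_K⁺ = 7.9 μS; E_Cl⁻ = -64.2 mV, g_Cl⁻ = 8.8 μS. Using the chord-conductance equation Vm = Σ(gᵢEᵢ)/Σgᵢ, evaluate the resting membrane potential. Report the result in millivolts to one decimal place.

Σ gᵢEᵢ = 7.9·(-65.3) + 8.8·(-64.2) = -1080.83
Σ gᵢ = 7.9 + 8.8 = 16.7
Vm = -1080.83 / 16.7 = -64.72 mV

-64.7 mV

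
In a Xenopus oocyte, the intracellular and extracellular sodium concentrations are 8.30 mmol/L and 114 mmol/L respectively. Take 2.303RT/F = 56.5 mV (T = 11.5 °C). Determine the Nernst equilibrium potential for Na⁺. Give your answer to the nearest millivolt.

E = (56.5/z) · log₁₀([Na⁺]_out/[Na⁺]_in) with z = +1.
= (56.5/1) · log₁₀(114/8.30) = 56.50 · log₁₀(13.73)
= 56.50 · (1.1378) = 64.29 mV

64 mV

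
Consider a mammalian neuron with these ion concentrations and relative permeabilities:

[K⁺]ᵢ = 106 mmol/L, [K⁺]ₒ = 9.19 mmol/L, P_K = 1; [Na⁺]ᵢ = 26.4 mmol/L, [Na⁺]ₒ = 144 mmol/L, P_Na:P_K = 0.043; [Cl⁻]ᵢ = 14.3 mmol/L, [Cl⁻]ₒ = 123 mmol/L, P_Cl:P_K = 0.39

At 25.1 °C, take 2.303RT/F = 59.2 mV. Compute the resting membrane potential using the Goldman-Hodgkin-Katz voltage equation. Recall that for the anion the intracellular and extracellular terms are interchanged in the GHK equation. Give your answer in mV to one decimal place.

Vm = 59.2 · log₁₀[(Σ P·[cation]ₒ + Σ P·[anion]ᵢ) / (Σ P·[cation]ᵢ + Σ P·[anion]ₒ)]
Numerator = 1×9.19 + 0.043×144 + 0.39×14.3 = 20.96
Denominator = 1×106 + 0.043×26.4 + 0.39×123 = 155.1
Vm = 59.2 · log₁₀(0.13513) = 59.2 × (-0.8693) = -51.46 mV

-51.5 mV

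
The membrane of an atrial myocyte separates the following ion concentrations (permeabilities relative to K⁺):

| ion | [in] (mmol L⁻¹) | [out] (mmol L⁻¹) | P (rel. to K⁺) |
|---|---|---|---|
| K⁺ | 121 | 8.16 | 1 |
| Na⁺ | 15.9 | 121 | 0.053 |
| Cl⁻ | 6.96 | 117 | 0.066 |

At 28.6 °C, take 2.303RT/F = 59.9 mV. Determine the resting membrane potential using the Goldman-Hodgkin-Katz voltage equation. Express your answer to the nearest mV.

-56 mV

Vm = 59.9 · log₁₀[(Σ P·[cation]ₒ + Σ P·[anion]ᵢ) / (Σ P·[cation]ᵢ + Σ P·[anion]ₒ)]
Numerator = 1×8.16 + 0.053×121 + 0.066×6.96 = 15.03
Denominator = 1×121 + 0.053×15.9 + 0.066×117 = 129.6
Vm = 59.9 · log₁₀(0.11602) = 59.9 × (-0.9355) = -56.03 mV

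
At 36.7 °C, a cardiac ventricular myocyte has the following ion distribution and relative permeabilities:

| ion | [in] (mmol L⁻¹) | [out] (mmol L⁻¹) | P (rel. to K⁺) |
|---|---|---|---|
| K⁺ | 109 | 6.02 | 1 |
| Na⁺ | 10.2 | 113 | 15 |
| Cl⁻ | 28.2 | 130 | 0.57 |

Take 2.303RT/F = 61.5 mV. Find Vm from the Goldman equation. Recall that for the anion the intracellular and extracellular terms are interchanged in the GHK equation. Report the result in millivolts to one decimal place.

Vm = 61.5 · log₁₀[(Σ P·[cation]ₒ + Σ P·[anion]ᵢ) / (Σ P·[cation]ᵢ + Σ P·[anion]ₒ)]
Numerator = 1×6.02 + 15×113 + 0.57×28.2 = 1717
Denominator = 1×109 + 15×10.2 + 0.57×130 = 336.1
Vm = 61.5 · log₁₀(5.1089) = 61.5 × (0.7083) = 43.56 mV

43.6 mV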